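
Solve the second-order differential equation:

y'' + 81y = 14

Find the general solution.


Homogeneous part: r² + 81 = 0 ⇒ r = ±9i, so y_h = C₁cos(9x) + C₂sin(9x).
Try constant y_p = A; plug in: 81A = 14 ⇒ A = 14/81.
General solution: y = C₁cos(9x) + C₂sin(9x) + 14/81.


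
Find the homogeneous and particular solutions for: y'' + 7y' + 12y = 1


Characteristic roots of r² + 7r + 12 = 0 are -3, -4.
y_h = C₁e^(-3x) + C₂e^(-4x).
Constant forcing; try y_p = A. Then 12A = 1 ⇒ A = 1/12.
General solution: y = C₁e^(-3x) + C₂e^(-4x) + 1/12.


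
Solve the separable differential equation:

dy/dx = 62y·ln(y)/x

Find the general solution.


Separate: dy/[y ln(y)] = 62 dx/x.
Substitute u = ln(y): du/u = 62 dx/x.
Integrate: ln|ln(y)| = 62ln|x| + C₀, hence ln(y) = C·x^62.


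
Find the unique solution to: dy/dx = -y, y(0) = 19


General solution of y' = -y is y = Ce^(-x).
Apply y(0) = 19: C = 19.
Particular solution: y = 19e^(-x).


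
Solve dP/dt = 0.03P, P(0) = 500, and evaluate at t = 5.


The ODE dP/dt = 0.03P has solution P(t) = P(0)e^(0.03t).
Substitute P(0) = 500 and t = 5: P(5) = 500 e^(0.15) ≈ 581.


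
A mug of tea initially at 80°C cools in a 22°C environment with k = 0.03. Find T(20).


Newton's law: dT/dt = -k(T - T_a) has solution T(t) = T_a + (T₀ - T_a)e^(-kt).
Plug in T_a = 22, T₀ = 80, k = 0.03, t = 20: T(20) = 22 + (58)e^(-0.60) ≈ 53.8°C.


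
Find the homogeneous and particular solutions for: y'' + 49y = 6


Homogeneous part: r² + 49 = 0 ⇒ r = ±7i, so y_h = C₁cos(7x) + C₂sin(7x).
Try constant y_p = A; plug in: 49A = 6 ⇒ A = 6/49.
General solution: y = C₁cos(7x) + C₂sin(7x) + 6/49.


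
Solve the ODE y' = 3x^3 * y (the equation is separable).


Separate variables: dy/y = 3x^3 dx.
Integrate: ln|y| = (3/4)x^4 + C₀.
Exponentiate: y = Ce^((3/4)x^4).


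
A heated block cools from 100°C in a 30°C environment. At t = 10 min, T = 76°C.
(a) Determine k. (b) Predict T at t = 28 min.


Newton's law: T(t) = T_a + (T₀ - T_a)e^(-kt).
(a) Use T(10) = 76: (76 - 30)/(100 - 30) = e^(-k·10), so k = -ln(0.657)/10 ≈ 0.0420.
(b) Apply k to t = 28: T(28) = 30 + (70)e^(-1.176) ≈ 51.6°C.


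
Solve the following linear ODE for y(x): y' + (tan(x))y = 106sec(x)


P(x) = tan(x) ⇒ μ = e^(∫tan(x)dx) = sec(x).
(sec(x) y)' = 106sec²(x) ⇒ sec(x) y = 106tan(x) + C.
Multiply by cos(x): y = 106sin(x) + C·cos(x).


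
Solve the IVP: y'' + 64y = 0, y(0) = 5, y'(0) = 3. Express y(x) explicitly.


Characteristic roots of r² + 64 = 0 are ±8i, so y = C₁cos(8x) + C₂sin(8x).
Apply y(0) = 5: C₁ = 5. Differentiate and apply y'(0) = 3: 8·C₂ = 3, so C₂ = 3/8.
Particular solution: y = 5cos(8x) + (3/8)sin(8x).


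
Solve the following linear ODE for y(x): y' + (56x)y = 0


P(x) = 56x ⇒ μ = e^(28x²).
Q(x) = 0 so μ y is constant: y = Ce^(-28x²).


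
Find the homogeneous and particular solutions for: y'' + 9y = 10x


Homogeneous: r² + 9 = 0 ⇒ r = ±3i, y_h = C₁cos(3x) + C₂sin(3x).
Polynomial forcing; try y_p = Ax + B. Then y_p'' + 9 y_p = 9(Ax + B) = 10x, so B = 0 and A = 10/9.
General solution: y = C₁cos(3x) + C₂sin(3x) + (10/9)x.


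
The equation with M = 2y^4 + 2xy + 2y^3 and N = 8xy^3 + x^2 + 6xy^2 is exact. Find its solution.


Check exactness: ∂M/∂y = 8y^3 + 2x + 6y^2 and ∂N/∂x = 8y^3 + 2x + 6y^2; equal, so the equation is exact.
Integrate M with respect to x (treating y as constant): ∫M dx = 2xy^4 + x^2y + 2xy^3 + h(y).
Differentiate w.r.t. y and set equal to N: all terms match, so h'(y) = 0 and h is a constant absorbed into C.
General solution: 2xy^4 + x^2y + 2xy^3 = C.


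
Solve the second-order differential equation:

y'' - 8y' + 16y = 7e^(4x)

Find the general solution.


Characteristic polynomial (r - 4)² = 0; repeated root r = 4.
y_h = (C₁ + C₂x)e^(4x). Forcing matches the repeated root (resonance), so try y_p = Ax² e^(4x).
Substitute and solve for A: 2A = 7, so A = 7/2.
General solution: y = (C₁ + C₂x + (7/2)x²)e^(4x).


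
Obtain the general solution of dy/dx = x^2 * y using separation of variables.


Separate variables: dy/y = x^2 dx.
Integrate: ln|y| = (1/3)x^3 + C₀.
Exponentiate: y = Ce^((1/3)x^3).


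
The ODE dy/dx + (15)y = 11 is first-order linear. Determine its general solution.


P(x) = 15, Q(x) = 11; integrating factor μ = e^(15x).
(μ y)' = 11e^(15x) ⇒ μ y = (11/15)e^(15x) + C.
Divide by μ: y = 11/15 + Ce^(-15x).


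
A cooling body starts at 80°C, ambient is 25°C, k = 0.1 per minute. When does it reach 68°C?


From T(t) = T_a + (T₀ - T_a)e^(-kt), set T(t) = 68:
(68 - 25) / (80 - 25) = e^(-0.1t), so t = -ln(0.782)/0.1 ≈ 2.5 minutes.


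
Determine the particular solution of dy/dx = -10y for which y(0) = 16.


General solution of y' = -10y is y = Ce^(-10x).
Apply y(0) = 16: C = 16.
Particular solution: y = 16e^(-10x).


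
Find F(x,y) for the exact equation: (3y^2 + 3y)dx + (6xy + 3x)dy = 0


Check exactness: ∂M/∂y = 6y + 3 and ∂N/∂x = 6y + 3; equal, so the equation is exact.
Integrate M with respect to x (treating y as constant): ∫M dx = 3xy^2 + 3xy + h(y).
Differentiate w.r.t. y and set equal to N: all terms match, so h'(y) = 0 and h is a constant absorbed into C.
General solution: 3xy^2 + 3xy = C.


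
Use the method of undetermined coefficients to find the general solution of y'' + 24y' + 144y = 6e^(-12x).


Characteristic polynomial (r + 12)² = 0; repeated root r = -12.
y_h = (C₁ + C₂x)e^(-12x). Forcing matches the repeated root (resonance), so try y_p = Ax² e^(-12x).
Substitute and solve for A: 2A = 6, so A = 3.
General solution: y = (C₁ + C₂x + 3x²)e^(-12x).


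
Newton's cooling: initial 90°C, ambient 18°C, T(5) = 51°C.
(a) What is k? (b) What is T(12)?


Newton's law: T(t) = T_a + (T₀ - T_a)e^(-kt).
(a) Use T(5) = 51: (51 - 18)/(90 - 18) = e^(-k·5), so k = -ln(0.458)/5 ≈ 0.1560.
(b) Apply k to t = 12: T(12) = 18 + (72)e^(-1.872) ≈ 29.1°C.


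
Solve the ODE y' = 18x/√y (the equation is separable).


Separate: √y dy = 18x dx.
Integrate: (2/3)y^(3/2) = 9x² + C.


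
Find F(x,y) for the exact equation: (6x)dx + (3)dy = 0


Check exactness: ∂M/∂y = 0 and ∂N/∂x = 0; equal, so the equation is exact.
Integrate M with respect to x (treating y as constant): ∫M dx = 3x^2 + h(y).
Differentiate w.r.t. y and set equal to N: the x-dependent terms already match, leaving h'(y) = 3. Integrate: h(y) = 3y.
So F(x,y) = 3x^2 + 3y.
General solution: 3x^2 + 3y = C.


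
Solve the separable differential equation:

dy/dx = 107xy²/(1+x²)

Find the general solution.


Separate: dy/y² = 107x/(1+x²) dx.
Integrate LHS: ∫ dy/y² = -1/y.
Integrate RHS via u = 1+x²: (107/2)ln(1+x²) + C.
Result: -1/y = (107/2)ln(1+x²) + C.


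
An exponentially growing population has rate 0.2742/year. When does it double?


Exponential growth: P(t) = P₀ e^(0.2742t). Set P(t)/P₀ = 2: e^(0.2742t) = 2.
Solve: t = ln(2)/0.2742 ≈ 2.53 years.


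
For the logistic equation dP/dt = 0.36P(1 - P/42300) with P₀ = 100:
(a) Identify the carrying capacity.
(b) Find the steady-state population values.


Logistic ODE dP/dt = 0.36P(1 - P/42300) has equilibria where dP/dt = 0, i.e. P = 0 or P = 42300.
The coefficient (1 - P/K) = 0 when P = K, identifying K = 42300 as the carrying capacity.
(a) K = 42300; (b) equilibria P = 0 and P = 42300.


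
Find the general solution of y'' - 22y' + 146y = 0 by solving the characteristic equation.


Characteristic equation: r² - 22r + 146 = 0.
Discriminant is negative; roots r = 11 ± 5i (complex conjugate pair).
General solution uses e^(α x)(C₁ cos(β x) + C₂ sin(β x)): y = e^(11x)(C₁cos(5x) + C₂sin(5x)).


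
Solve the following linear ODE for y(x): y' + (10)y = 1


P(x) = 10, Q(x) = 1; integrating factor μ = e^(10x).
(μ y)' = e^(10x) ⇒ μ y = (1/10)e^(10x) + C.
Divide by μ: y = 1/10 + Ce^(-10x).


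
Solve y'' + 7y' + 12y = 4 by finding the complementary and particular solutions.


Characteristic roots of r² + 7r + 12 = 0 are -4, -3.
y_h = C₁e^(-4x) + C₂e^(-3x).
Constant forcing; try y_p = A. Then 12A = 4 ⇒ A = 1/3.
General solution: y = C₁e^(-4x) + C₂e^(-3x) + 1/3.


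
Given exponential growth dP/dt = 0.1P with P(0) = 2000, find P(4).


The ODE dP/dt = 0.1P has solution P(t) = P(0)e^(0.1t).
Substitute P(0) = 2000 and t = 4: P(4) = 2000 e^(0.40) ≈ 2984.


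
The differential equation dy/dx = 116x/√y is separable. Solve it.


Separate: √y dy = 116x dx.
Integrate: (2/3)y^(3/2) = 58x² + C.


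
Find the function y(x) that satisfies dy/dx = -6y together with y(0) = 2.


General solution of y' = -6y is y = Ce^(-6x).
Apply y(0) = 2: C = 2.
Particular solution: y = 2e^(-6x).


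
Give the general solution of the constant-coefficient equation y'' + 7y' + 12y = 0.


Characteristic equation: r² + 7r + 12 = 0.
Factor: (r + 4)(r + 3) = 0 ⇒ r = -4, -3 (distinct real).
General solution: y = C₁e^(-4x) + C₂e^(-3x).


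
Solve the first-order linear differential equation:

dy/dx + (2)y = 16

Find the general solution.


P(x) = 2, Q(x) = 16; integrating factor μ = e^(2x).
(μ y)' = 16e^(2x) ⇒ μ y = 8e^(2x) + C.
Divide by μ: y = 8 + Ce^(-2x).


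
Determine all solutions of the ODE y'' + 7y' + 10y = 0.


Characteristic equation: r² + 7r + 10 = 0.
Factor: (r + 2)(r + 5) = 0 ⇒ r = -2, -5 (distinct real).
General solution: y = C₁e^(-2x) + C₂e^(-5x).


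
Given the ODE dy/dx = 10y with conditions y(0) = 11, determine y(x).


General solution of y' = 10y is y = Ce^(10x).
Apply y(0) = 11: C = 11.
Particular solution: y = 11e^(10x).


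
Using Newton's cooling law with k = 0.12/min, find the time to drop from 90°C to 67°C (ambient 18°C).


From T(t) = T_a + (T₀ - T_a)e^(-kt), set T(t) = 67:
(67 - 18) / (90 - 18) = e^(-0.12t), so t = -ln(0.681)/0.12 ≈ 3.2 minutes.


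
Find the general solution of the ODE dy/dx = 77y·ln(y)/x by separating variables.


Separate: dy/[y ln(y)] = 77 dx/x.
Substitute u = ln(y): du/u = 77 dx/x.
Integrate: ln|ln(y)| = 77ln|x| + C₀, hence ln(y) = C·x^77.


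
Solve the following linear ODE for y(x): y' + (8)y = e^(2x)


P(x) = 8 ⇒ μ = e^(8x).
(μ y)' = e^(10x) ⇒ μ y = e^(10x)/10 + C.
Divide by μ: y = (1/10)e^(2x) + Ce^(-8x).


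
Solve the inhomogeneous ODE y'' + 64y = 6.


Homogeneous part: r² + 64 = 0 ⇒ r = ±8i, so y_h = C₁cos(8x) + C₂sin(8x).
Try constant y_p = A; plug in: 64A = 6 ⇒ A = 3/32.
General solution: y = C₁cos(8x) + C₂sin(8x) + 3/32.


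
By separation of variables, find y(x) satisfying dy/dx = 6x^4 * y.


Separate variables: dy/y = 6x^4 dx.
Integrate: ln|y| = (6/5)x^5 + C₀.
Exponentiate: y = Ce^((6/5)x^5).


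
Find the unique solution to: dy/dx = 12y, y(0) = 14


General solution of y' = 12y is y = Ce^(12x).
Apply y(0) = 14: C = 14.
Particular solution: y = 14e^(12x).


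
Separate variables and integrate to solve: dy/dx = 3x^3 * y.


Separate variables: dy/y = 3x^3 dx.
Integrate: ln|y| = (3/4)x^4 + C₀.
Exponentiate: y = Ce^((3/4)x^4).


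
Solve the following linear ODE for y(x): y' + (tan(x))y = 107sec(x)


P(x) = tan(x) ⇒ μ = e^(∫tan(x)dx) = sec(x).
(sec(x) y)' = 107sec²(x) ⇒ sec(x) y = 107tan(x) + C.
Multiply by cos(x): y = 107sin(x) + C·cos(x).


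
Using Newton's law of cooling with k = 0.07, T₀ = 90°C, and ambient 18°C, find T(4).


Newton's law: dT/dt = -k(T - T_a) has solution T(t) = T_a + (T₀ - T_a)e^(-kt).
Plug in T_a = 18, T₀ = 90, k = 0.07, t = 4: T(4) = 18 + (72)e^(-0.28) ≈ 72.4°C.


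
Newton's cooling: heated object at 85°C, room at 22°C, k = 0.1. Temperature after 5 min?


Newton's law: dT/dt = -k(T - T_a) has solution T(t) = T_a + (T₀ - T_a)e^(-kt).
Plug in T_a = 22, T₀ = 85, k = 0.1, t = 5: T(5) = 22 + (63)e^(-0.50) ≈ 60.2°C.


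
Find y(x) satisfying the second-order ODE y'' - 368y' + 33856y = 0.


Characteristic equation: r² - 368r + 33856 = 0, i.e. (r - 184)² = 0.
Repeated root r = 184; include an x factor for the second linearly independent solution.
General solution: y = (C₁ + C₂x)e^(184x).


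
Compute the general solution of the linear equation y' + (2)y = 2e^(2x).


P(x) = 2 ⇒ μ = e^(2x).
(μ y)' = 2e^(4x) ⇒ μ y = (2/4)e^(4x) + C.
Divide by μ: y = (1/2)e^(2x) + Ce^(-2x).


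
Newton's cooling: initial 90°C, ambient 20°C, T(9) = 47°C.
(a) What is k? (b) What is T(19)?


Newton's law: T(t) = T_a + (T₀ - T_a)e^(-kt).
(a) Use T(9) = 47: (47 - 20)/(90 - 20) = e^(-k·9), so k = -ln(0.386)/9 ≈ 0.1059.
(b) Apply k to t = 19: T(19) = 20 + (70)e^(-2.011) ≈ 29.4°C.


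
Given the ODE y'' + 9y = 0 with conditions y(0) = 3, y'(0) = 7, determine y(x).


Characteristic roots of r² + 9 = 0 are ±3i, so y = C₁cos(3x) + C₂sin(3x).
Apply y(0) = 3: C₁ = 3. Differentiate and apply y'(0) = 7: 3·C₂ = 7, so C₂ = 7/3.
Particular solution: y = 3cos(3x) + (7/3)sin(3x).


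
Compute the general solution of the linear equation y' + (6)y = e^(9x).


P(x) = 6 ⇒ μ = e^(6x).
(μ y)' = e^(15x) ⇒ μ y = e^(15x)/15 + C.
Divide by μ: y = (1/15)e^(9x) + Ce^(-6x).


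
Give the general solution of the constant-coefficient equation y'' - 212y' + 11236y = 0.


Characteristic equation: r² - 212r + 11236 = 0, i.e. (r - 106)² = 0.
Repeated root r = 106; include an x factor for the second linearly independent solution.
General solution: y = (C₁ + C₂x)e^(106x).


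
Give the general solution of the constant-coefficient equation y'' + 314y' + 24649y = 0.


Characteristic equation: r² + 314r + 24649 = 0, i.e. (r + 157)² = 0.
Repeated root r = -157; include an x factor for the second linearly independent solution.
General solution: y = (C₁ + C₂x)e^(-157x).


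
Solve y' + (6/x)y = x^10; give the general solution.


P(x) = 6/x ⇒ μ = x^6.
(x^6 y)' = x^6·x^10 = x^16.
Integrate: x^6 y = x^17/(17) + C.
Solve for y: y = (1/17)x^11 + C/x^6.


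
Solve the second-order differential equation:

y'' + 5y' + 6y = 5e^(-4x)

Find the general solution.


Characteristic roots of r² + 5r + 6 = 0 are -3, -2.
y_h = C₁e^(-3x) + C₂e^(-2x).
Forcing exponent -4 is not a characteristic root; try y_p = Ae^(-4x).
Substitute: A·(16 + (5)·-4 + (6)) = A·2 = 5, so A = 5/2.
General solution: y = C₁e^(-3x) + C₂e^(-2x) + (5/2)e^(-4x).


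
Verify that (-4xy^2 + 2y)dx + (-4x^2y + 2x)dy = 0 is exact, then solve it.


Check exactness: ∂M/∂y = -8xy + 2 and ∂N/∂x = -8xy + 2; equal, so the equation is exact.
Integrate M with respect to x (treating y as constant): ∫M dx = -2x^2y^2 + 2xy + h(y).
Differentiate w.r.t. y and set equal to N: all terms match, so h'(y) = 0 and h is a constant absorbed into C.
General solution: -2x^2y^2 + 2xy = C.


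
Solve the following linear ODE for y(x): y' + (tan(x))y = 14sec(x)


P(x) = tan(x) ⇒ μ = e^(∫tan(x)dx) = sec(x).
(sec(x) y)' = 14sec²(x) ⇒ sec(x) y = 14tan(x) + C.
Multiply by cos(x): y = 14sin(x) + C·cos(x).


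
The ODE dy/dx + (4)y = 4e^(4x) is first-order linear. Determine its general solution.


P(x) = 4 ⇒ μ = e^(4x).
(μ y)' = 4e^(8x) ⇒ μ y = (4/8)e^(8x) + C.
Divide by μ: y = (1/2)e^(4x) + Ce^(-4x).


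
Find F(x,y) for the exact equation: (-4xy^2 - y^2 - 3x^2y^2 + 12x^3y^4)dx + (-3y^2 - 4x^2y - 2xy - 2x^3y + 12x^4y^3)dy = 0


Check exactness: ∂M/∂y = -8xy - 2y - 6x^2y + 48x^3y^3 and ∂N/∂x = -8xy - 2y - 6x^2y + 48x^3y^3; equal, so the equation is exact.
Integrate M with respect to x (treating y as constant): ∫M dx = -2x^2y^2 - xy^2 - x^3y^2 + 3x^4y^4 + h(y).
Differentiate w.r.t. y and set equal to N: the x-dependent terms already match, leaving h'(y) = -3y^2. Integrate: h(y) = -y^3.
So F(x,y) = -y^3 - 2x^2y^2 - xy^2 - x^3y^2 + 3x^4y^4.
General solution: -y^3 - 2x^2y^2 - xy^2 - x^3y^2 + 3x^4y^4 = C.


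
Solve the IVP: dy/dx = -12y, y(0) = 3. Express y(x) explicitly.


General solution of y' = -12y is y = Ce^(-12x).
Apply y(0) = 3: C = 3.
Particular solution: y = 3e^(-12x).


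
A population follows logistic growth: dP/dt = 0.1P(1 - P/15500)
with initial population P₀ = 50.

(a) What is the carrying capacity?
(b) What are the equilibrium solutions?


Logistic ODE dP/dt = 0.1P(1 - P/15500) has equilibria where dP/dt = 0, i.e. P = 0 or P = 15500.
The coefficient (1 - P/K) = 0 when P = K, identifying K = 15500 as the carrying capacity.
(a) K = 15500; (b) equilibria P = 0 and P = 15500.


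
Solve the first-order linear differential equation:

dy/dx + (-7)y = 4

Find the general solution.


P(x) = -7 ⇒ μ = e^(-7x).
(μ y)' = 4e^(-7x) ⇒ μ y = -(4/7)e^(-7x) + C.
Divide by μ: y = -4/7 + Ce^(7x).


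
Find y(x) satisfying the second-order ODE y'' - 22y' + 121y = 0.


Characteristic equation: r² - 22r + 121 = 0, i.e. (r - 11)² = 0.
Repeated root r = 11; include an x factor for the second linearly independent solution.
General solution: y = (C₁ + C₂x)e^(11x).


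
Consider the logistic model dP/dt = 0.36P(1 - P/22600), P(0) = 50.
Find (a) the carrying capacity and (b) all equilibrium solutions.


Logistic ODE dP/dt = 0.36P(1 - P/22600) has equilibria where dP/dt = 0, i.e. P = 0 or P = 22600.
The coefficient (1 - P/K) = 0 when P = K, identifying K = 22600 as the carrying capacity.
(a) K = 22600; (b) equilibria P = 0 and P = 22600.


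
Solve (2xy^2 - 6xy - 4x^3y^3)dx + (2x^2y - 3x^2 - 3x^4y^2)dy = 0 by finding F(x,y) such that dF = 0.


Check exactness: ∂M/∂y = 4xy - 6x - 12x^3y^2 and ∂N/∂x = 4xy - 6x - 12x^3y^2; equal, so the equation is exact.
Integrate M with respect to x (treating y as constant): ∫M dx = x^2y^2 - 3x^2y - x^4y^3 + h(y).
Differentiate w.r.t. y and set equal to N: all terms match, so h'(y) = 0 and h is a constant absorbed into C.
General solution: x^2y^2 - 3x^2y - x^4y^3 = C.


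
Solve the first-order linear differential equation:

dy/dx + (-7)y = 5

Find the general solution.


P(x) = -7 ⇒ μ = e^(-7x).
(μ y)' = 5e^(-7x) ⇒ μ y = -(5/7)e^(-7x) + C.
Divide by μ: y = -5/7 + Ce^(7x).


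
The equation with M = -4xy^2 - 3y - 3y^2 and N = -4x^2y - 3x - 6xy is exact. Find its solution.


Check exactness: ∂M/∂y = -8xy - 3 - 6y and ∂N/∂x = -8xy - 3 - 6y; equal, so the equation is exact.
Integrate M with respect to x (treating y as constant): ∫M dx = -2x^2y^2 - 3xy - 3xy^2 + h(y).
Differentiate w.r.t. y and set equal to N: all terms match, so h'(y) = 0 and h is a constant absorbed into C.
General solution: -2x^2y^2 - 3xy - 3xy^2 = C.


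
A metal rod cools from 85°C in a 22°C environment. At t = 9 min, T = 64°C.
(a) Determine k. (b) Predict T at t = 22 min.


Newton's law: T(t) = T_a + (T₀ - T_a)e^(-kt).
(a) Use T(9) = 64: (64 - 22)/(85 - 22) = e^(-k·9), so k = -ln(0.667)/9 ≈ 0.0451.
(b) Apply k to t = 22: T(22) = 22 + (63)e^(-0.991) ≈ 45.4°C.


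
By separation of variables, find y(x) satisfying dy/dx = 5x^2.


Integrate both sides with respect to x: y = ∫ 5x^2 dx = (5/3)x^3 + C.


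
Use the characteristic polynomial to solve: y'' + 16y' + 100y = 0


Characteristic equation: r² + 16r + 100 = 0.
Discriminant is negative; roots r = -8 ± 6i (complex conjugate pair).
General solution uses e^(α x)(C₁ cos(β x) + C₂ sin(β x)): y = e^(-8x)(C₁cos(6x) + C₂sin(6x)).


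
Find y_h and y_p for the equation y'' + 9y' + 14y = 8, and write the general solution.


Characteristic roots of r² + 9r + 14 = 0 are -2, -7.
y_h = C₁e^(-2x) + C₂e^(-7x).
Constant forcing; try y_p = A. Then 14A = 8 ⇒ A = 4/7.
General solution: y = C₁e^(-2x) + C₂e^(-7x) + 4/7.


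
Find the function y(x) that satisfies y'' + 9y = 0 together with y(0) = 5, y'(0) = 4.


Characteristic roots of r² + 9 = 0 are ±3i, so y = C₁cos(3x) + C₂sin(3x).
Apply y(0) = 5: C₁ = 5. Differentiate and apply y'(0) = 4: 3·C₂ = 4, so C₂ = 4/3.
Particular solution: y = 5cos(3x) + (4/3)sin(3x).


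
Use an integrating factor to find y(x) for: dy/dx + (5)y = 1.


P(x) = 5, Q(x) = 1; integrating factor μ = e^(5x).
(μ y)' = e^(5x) ⇒ μ y = (1/5)e^(5x) + C.
Divide by μ: y = 1/5 + Ce^(-5x).


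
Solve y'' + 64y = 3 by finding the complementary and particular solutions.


Homogeneous part: r² + 64 = 0 ⇒ r = ±8i, so y_h = C₁cos(8x) + C₂sin(8x).
Try constant y_p = A; plug in: 64A = 3 ⇒ A = 3/64.
General solution: y = C₁cos(8x) + C₂sin(8x) + 3/64.


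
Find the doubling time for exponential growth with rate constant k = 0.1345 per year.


Exponential growth: P(t) = P₀ e^(0.1345t). Set P(t)/P₀ = 2: e^(0.1345t) = 2.
Solve: t = ln(2)/0.1345 ≈ 5.15 years.


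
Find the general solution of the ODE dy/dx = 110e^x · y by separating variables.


Separate variables: dy/y = 110e^x dx.
Integrate: ln|y| = 110e^x + C₀.
Exponentiate: y = Ce^(110e^x).


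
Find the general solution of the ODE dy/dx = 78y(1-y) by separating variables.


Separate: dy/[y(1-y)] = 78 dx.
Partial fractions: 1/[y(1-y)] = 1/y + 1/(1-y).
Integrate: ln|y/(1-y)| = 78x + C₀.
Solve for y: y = 1/(1 + Ce^(-78x)).


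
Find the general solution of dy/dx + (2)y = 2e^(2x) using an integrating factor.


P(x) = 2 ⇒ μ = e^(2x).
(μ y)' = 2e^(4x) ⇒ μ y = (2/4)e^(4x) + C.
Divide by μ: y = (1/2)e^(2x) + Ce^(-2x).


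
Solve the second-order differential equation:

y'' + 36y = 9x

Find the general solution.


Homogeneous: r² + 36 = 0 ⇒ r = ±6i, y_h = C₁cos(6x) + C₂sin(6x).
Polynomial forcing; try y_p = Ax + B. Then y_p'' + 36 y_p = 36(Ax + B) = 9x, so B = 0 and A = 1/4.
General solution: y = C₁cos(6x) + C₂sin(6x) + (1/4)x.


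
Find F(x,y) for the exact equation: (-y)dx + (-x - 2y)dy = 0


Check exactness: ∂M/∂y = -1 and ∂N/∂x = -1; equal, so the equation is exact.
Integrate M with respect to x (treating y as constant): ∫M dx = -xy + h(y).
Differentiate w.r.t. y and set equal to N: the x-dependent terms already match, leaving h'(y) = -2y. Integrate: h(y) = -y^2.
So F(x,y) = -xy - y^2.
General solution: -xy - y^2 = C.


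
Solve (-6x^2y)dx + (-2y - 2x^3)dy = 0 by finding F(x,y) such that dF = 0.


Check exactness: ∂M/∂y = -6x^2 and ∂N/∂x = -6x^2; equal, so the equation is exact.
Integrate M with respect to x (treating y as constant): ∫M dx = -2x^3y + h(y).
Differentiate w.r.t. y and set equal to N: the x-dependent terms already match, leaving h'(y) = -2y. Integrate: h(y) = -y^2.
So F(x,y) = -y^2 - 2x^3y.
General solution: -y^2 - 2x^3y = C.


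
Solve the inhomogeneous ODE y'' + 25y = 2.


Homogeneous part: r² + 25 = 0 ⇒ r = ±5i, so y_h = C₁cos(5x) + C₂sin(5x).
Try constant y_p = A; plug in: 25A = 2 ⇒ A = 2/25.
General solution: y = C₁cos(5x) + C₂sin(5x) + 2/25.


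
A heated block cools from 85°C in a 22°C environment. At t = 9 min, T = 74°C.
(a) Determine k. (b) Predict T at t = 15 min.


Newton's law: T(t) = T_a + (T₀ - T_a)e^(-kt).
(a) Use T(9) = 74: (74 - 22)/(85 - 22) = e^(-k·9), so k = -ln(0.825)/9 ≈ 0.0213.
(b) Apply k to t = 15: T(15) = 22 + (63)e^(-0.320) ≈ 67.8°C.


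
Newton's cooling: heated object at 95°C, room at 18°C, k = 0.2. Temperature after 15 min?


Newton's law: dT/dt = -k(T - T_a) has solution T(t) = T_a + (T₀ - T_a)e^(-kt).
Plug in T_a = 18, T₀ = 95, k = 0.2, t = 15: T(15) = 18 + (77)e^(-3.00) ≈ 21.8°C.


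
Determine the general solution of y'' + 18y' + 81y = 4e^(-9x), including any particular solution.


Characteristic polynomial (r + 9)² = 0; repeated root r = -9.
y_h = (C₁ + C₂x)e^(-9x). Forcing matches the repeated root (resonance), so try y_p = Ax² e^(-9x).
Substitute and solve for A: 2A = 4, so A = 2.
General solution: y = (C₁ + C₂x + 2x²)e^(-9x).


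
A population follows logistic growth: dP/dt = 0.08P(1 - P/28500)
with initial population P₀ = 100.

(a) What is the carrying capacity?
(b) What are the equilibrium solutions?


Logistic ODE dP/dt = 0.08P(1 - P/28500) has equilibria where dP/dt = 0, i.e. P = 0 or P = 28500.
The coefficient (1 - P/K) = 0 when P = K, identifying K = 28500 as the carrying capacity.
(a) K = 28500; (b) equilibria P = 0 and P = 28500.


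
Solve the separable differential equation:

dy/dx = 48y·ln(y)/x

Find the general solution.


Separate: dy/[y ln(y)] = 48 dx/x.
Substitute u = ln(y): du/u = 48 dx/x.
Integrate: ln|ln(y)| = 48ln|x| + C₀, hence ln(y) = C·x^48.


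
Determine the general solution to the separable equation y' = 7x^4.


Integrate both sides with respect to x: y = ∫ 7x^4 dx = (7/5)x^5 + C.


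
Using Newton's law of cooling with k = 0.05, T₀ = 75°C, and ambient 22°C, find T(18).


Newton's law: dT/dt = -k(T - T_a) has solution T(t) = T_a + (T₀ - T_a)e^(-kt).
Plug in T_a = 22, T₀ = 75, k = 0.05, t = 18: T(18) = 22 + (53)e^(-0.90) ≈ 43.5°C.


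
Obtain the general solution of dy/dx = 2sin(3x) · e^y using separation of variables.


Separate: e^(-y) dy = 2sin(3x) dx.
Integrate: -e^(-y) = -(2/3)cos(3x) + C₀.
Rearrange: e^(-y) = (2/3)cos(3x) + C.


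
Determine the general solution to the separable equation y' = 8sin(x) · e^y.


Separate: e^(-y) dy = 8sin(x) dx.
Integrate: -e^(-y) = -8cos(x) + C₀.
Rearrange: e^(-y) = 8cos(x) + C.


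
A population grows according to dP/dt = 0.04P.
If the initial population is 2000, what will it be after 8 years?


The ODE dP/dt = 0.04P has solution P(t) = P(0)e^(0.04t).
Substitute P(0) = 2000 and t = 8: P(8) = 2000 e^(0.32) ≈ 2754.


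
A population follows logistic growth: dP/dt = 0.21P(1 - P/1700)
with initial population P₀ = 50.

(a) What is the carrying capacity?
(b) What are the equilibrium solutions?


Logistic ODE dP/dt = 0.21P(1 - P/1700) has equilibria where dP/dt = 0, i.e. P = 0 or P = 1700.
The coefficient (1 - P/K) = 0 when P = K, identifying K = 1700 as the carrying capacity.
(a) K = 1700; (b) equilibria P = 0 and P = 1700.


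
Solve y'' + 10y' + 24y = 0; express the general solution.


Characteristic equation: r² + 10r + 24 = 0.
Factor: (r + 6)(r + 4) = 0 ⇒ r = -6, -4 (distinct real).
General solution: y = C₁e^(-6x) + C₂e^(-4x).


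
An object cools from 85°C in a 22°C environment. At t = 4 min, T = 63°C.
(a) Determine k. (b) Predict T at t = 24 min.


Newton's law: T(t) = T_a + (T₀ - T_a)e^(-kt).
(a) Use T(4) = 63: (63 - 22)/(85 - 22) = e^(-k·4), so k = -ln(0.651)/4 ≈ 0.1074.
(b) Apply k to t = 24: T(24) = 22 + (63)e^(-2.577) ≈ 26.8°C.


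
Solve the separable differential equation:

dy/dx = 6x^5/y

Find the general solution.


Separate variables: y dy = 6x^5 dx.
Integrate both sides: y²/2 = x^6 + C₀.
Multiply by 2: y² = 2x^6 + C.


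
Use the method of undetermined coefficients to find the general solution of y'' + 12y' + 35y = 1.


Characteristic roots of r² + 12r + 35 = 0 are -7, -5.
y_h = C₁e^(-7x) + C₂e^(-5x).
Constant forcing; try y_p = A. Then 35A = 1 ⇒ A = 1/35.
General solution: y = C₁e^(-7x) + C₂e^(-5x) + 1/35.


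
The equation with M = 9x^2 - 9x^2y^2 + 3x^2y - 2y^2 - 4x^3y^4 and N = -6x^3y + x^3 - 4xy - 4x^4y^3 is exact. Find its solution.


Check exactness: ∂M/∂y = -18x^2y + 3x^2 - 4y - 16x^3y^3 and ∂N/∂x = -18x^2y + 3x^2 - 4y - 16x^3y^3; equal, so the equation is exact.
Integrate M with respect to x (treating y as constant): ∫M dx = 3x^3 - 3x^3y^2 + x^3y - 2xy^2 - x^4y^4 + h(y).
Differentiate w.r.t. y and set equal to N: all terms match, so h'(y) = 0 and h is a constant absorbed into C.
General solution: 3x^3 - 3x^3y^2 + x^3y - 2xy^2 - x^4y^4 = C.


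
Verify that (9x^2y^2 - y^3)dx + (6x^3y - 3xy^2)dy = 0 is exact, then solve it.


Check exactness: ∂M/∂y = 18x^2y - 3y^2 and ∂N/∂x = 18x^2y - 3y^2; equal, so the equation is exact.
Integrate M with respect to x (treating y as constant): ∫M dx = 3x^3y^2 - xy^3 + h(y).
Differentiate w.r.t. y and set equal to N: all terms match, so h'(y) = 0 and h is a constant absorbed into C.
General solution: 3x^3y^2 - xy^3 = C.


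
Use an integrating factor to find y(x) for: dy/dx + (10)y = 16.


P(x) = 10, Q(x) = 16; integrating factor μ = e^(10x).
(μ y)' = 16e^(10x) ⇒ μ y = (8/5)e^(10x) + C.
Divide by μ: y = 8/5 + Ce^(-10x).


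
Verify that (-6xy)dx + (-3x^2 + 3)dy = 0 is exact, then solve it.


Check exactness: ∂M/∂y = -6x and ∂N/∂x = -6x; equal, so the equation is exact.
Integrate M with respect to x (treating y as constant): ∫M dx = -3x^2y + h(y).
Differentiate w.r.t. y and set equal to N: the x-dependent terms already match, leaving h'(y) = 3. Integrate: h(y) = 3y.
So F(x,y) = -3x^2y + 3y.
General solution: -3x^2y + 3y = C.


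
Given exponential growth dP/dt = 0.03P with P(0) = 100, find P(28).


The ODE dP/dt = 0.03P has solution P(t) = P(0)e^(0.03t).
Substitute P(0) = 100 and t = 28: P(28) = 100 e^(0.84) ≈ 232.


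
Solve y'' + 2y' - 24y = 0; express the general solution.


Characteristic equation: r² + 2r - 24 = 0.
Factor: (r - 4)(r + 6) = 0 ⇒ r = 4, -6 (distinct real).
General solution: y = C₁e^(4x) + C₂e^(-6x).


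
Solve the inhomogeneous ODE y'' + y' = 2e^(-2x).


Characteristic roots of r² + r = 0 are 0, -1.
y_h = C₁ + C₂e^(-x).
Forcing exponent -2 is not a characteristic root; try y_p = Ae^(-2x).
Substitute: A·(4 + (1)·-2 + (0)) = A·2 = 2, so A = 1.
General solution: y = C₁ + C₂e^(-x) + e^(-2x).


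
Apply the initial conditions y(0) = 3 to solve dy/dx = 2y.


General solution of y' = 2y is y = Ce^(2x).
Apply y(0) = 3: C = 3.
Particular solution: y = 3e^(2x).


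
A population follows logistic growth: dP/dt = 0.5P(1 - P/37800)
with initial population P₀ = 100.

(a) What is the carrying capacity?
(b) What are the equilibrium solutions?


Logistic ODE dP/dt = 0.5P(1 - P/37800) has equilibria where dP/dt = 0, i.e. P = 0 or P = 37800.
The coefficient (1 - P/K) = 0 when P = K, identifying K = 37800 as the carrying capacity.
(a) K = 37800; (b) equilibria P = 0 and P = 37800.


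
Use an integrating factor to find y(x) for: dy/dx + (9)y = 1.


P(x) = 9, Q(x) = 1; integrating factor μ = e^(9x).
(μ y)' = e^(9x) ⇒ μ y = (1/9)e^(9x) + C.
Divide by μ: y = 1/9 + Ce^(-9x).


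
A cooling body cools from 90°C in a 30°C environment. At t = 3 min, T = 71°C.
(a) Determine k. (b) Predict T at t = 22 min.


Newton's law: T(t) = T_a + (T₀ - T_a)e^(-kt).
(a) Use T(3) = 71: (71 - 30)/(90 - 30) = e^(-k·3), so k = -ln(0.683)/3 ≈ 0.1269.
(b) Apply k to t = 22: T(22) = 30 + (60)e^(-2.792) ≈ 33.7°C.


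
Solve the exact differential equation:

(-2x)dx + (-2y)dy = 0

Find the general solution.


Check exactness: ∂M/∂y = 0 and ∂N/∂x = 0; equal, so the equation is exact.
Integrate M with respect to x (treating y as constant): ∫M dx = -x^2 + h(y).
Differentiate w.r.t. y and set equal to N: the x-dependent terms already match, leaving h'(y) = -2y. Integrate: h(y) = -y^2.
So F(x,y) = -y^2 - x^2.
General solution: -y^2 - x^2 = C.


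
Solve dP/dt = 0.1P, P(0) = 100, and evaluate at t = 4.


The ODE dP/dt = 0.1P has solution P(t) = P(0)e^(0.1t).
Substitute P(0) = 100 and t = 4: P(4) = 100 e^(0.40) ≈ 149.


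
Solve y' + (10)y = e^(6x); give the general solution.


P(x) = 10 ⇒ μ = e^(10x).
(μ y)' = e^(16x) ⇒ μ y = e^(16x)/16 + C.
Divide by μ: y = (1/16)e^(6x) + Ce^(-10x).


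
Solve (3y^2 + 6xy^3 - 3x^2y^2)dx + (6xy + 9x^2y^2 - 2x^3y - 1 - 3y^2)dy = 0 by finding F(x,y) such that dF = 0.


Check exactness: ∂M/∂y = 6y + 18xy^2 - 6x^2y and ∂N/∂x = 6y + 18xy^2 - 6x^2y; equal, so the equation is exact.
Integrate M with respect to x (treating y as constant): ∫M dx = 3xy^2 + 3x^2y^3 - x^3y^2 + h(y).
Differentiate w.r.t. y and set equal to N: the x-dependent terms already match, leaving h'(y) = -1 - 3y^2. Integrate: h(y) = -y - y^3.
So F(x,y) = 3xy^2 + 3x^2y^3 - x^3y^2 - y - y^3.
General solution: 3xy^2 + 3x^2y^3 - x^3y^2 - y - y^3 = C.


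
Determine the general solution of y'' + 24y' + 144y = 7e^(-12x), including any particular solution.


Characteristic polynomial (r + 12)² = 0; repeated root r = -12.
y_h = (C₁ + C₂x)e^(-12x). Forcing matches the repeated root (resonance), so try y_p = Ax² e^(-12x).
Substitute and solve for A: 2A = 7, so A = 7/2.
General solution: y = (C₁ + C₂x + (7/2)x²)e^(-12x).


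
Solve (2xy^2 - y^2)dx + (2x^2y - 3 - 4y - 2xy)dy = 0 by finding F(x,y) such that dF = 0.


Check exactness: ∂M/∂y = 4xy - 2y and ∂N/∂x = 4xy - 2y; equal, so the equation is exact.
Integrate M with respect to x (treating y as constant): ∫M dx = x^2y^2 - xy^2 + h(y).
Differentiate w.r.t. y and set equal to N: the x-dependent terms already match, leaving h'(y) = -3 - 4y. Integrate: h(y) = -3y - 2y^2.
So F(x,y) = x^2y^2 - 3y - 2y^2 - xy^2.
General solution: x^2y^2 - 3y - 2y^2 - xy^2 = C.


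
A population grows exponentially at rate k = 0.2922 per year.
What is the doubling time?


Exponential growth: P(t) = P₀ e^(0.2922t). Set P(t)/P₀ = 2: e^(0.2922t) = 2.
Solve: t = ln(2)/0.2922 ≈ 2.37 years.


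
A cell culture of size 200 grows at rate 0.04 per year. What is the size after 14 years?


The ODE dP/dt = 0.04P has solution P(t) = P(0)e^(0.04t).
Substitute P(0) = 200 and t = 14: P(14) = 200 e^(0.56) ≈ 350.


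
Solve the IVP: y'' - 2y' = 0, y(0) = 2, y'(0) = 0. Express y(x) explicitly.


Characteristic roots of r² - 2r = 0 are 0, 2.
General solution y = c₁ + c₂ e^(2x).
Apply y(0) = 2: c₁ + c₂ = 2. Apply y'(0) = 0: 0 c₁ + 2 c₂ = 0.
Solve: c₁ = 2, c₂ = 0.
Particular solution: y = 2 + 0e^(2x).


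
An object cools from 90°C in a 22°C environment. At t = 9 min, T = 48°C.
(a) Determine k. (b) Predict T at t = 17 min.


Newton's law: T(t) = T_a + (T₀ - T_a)e^(-kt).
(a) Use T(9) = 48: (48 - 22)/(90 - 22) = e^(-k·9), so k = -ln(0.382)/9 ≈ 0.1068.
(b) Apply k to t = 17: T(17) = 22 + (68)e^(-1.816) ≈ 33.1°C.


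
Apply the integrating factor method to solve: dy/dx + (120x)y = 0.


P(x) = 120x ⇒ μ = e^(60x²).
Q(x) = 0 so μ y is constant: y = Ce^(-60x²).


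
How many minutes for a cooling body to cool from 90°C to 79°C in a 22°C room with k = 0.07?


From T(t) = T_a + (T₀ - T_a)e^(-kt), set T(t) = 79:
(79 - 22) / (90 - 22) = e^(-0.07t), so t = -ln(0.838)/0.07 ≈ 2.5 minutes.


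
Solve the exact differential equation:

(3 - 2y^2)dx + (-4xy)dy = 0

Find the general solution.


Check exactness: ∂M/∂y = -4y and ∂N/∂x = -4y; equal, so the equation is exact.
Integrate M with respect to x (treating y as constant): ∫M dx = 3x - 2xy^2 + h(y).
Differentiate w.r.t. y and set equal to N: all terms match, so h'(y) = 0 and h is a constant absorbed into C.
General solution: 3x - 2xy^2 = C.


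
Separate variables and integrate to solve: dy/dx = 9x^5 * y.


Separate variables: dy/y = 9x^5 dx.
Integrate: ln|y| = (3/2)x^6 + C₀.
Exponentiate: y = Ce^((3/2)x^6).


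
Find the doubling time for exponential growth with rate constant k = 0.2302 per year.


Exponential growth: P(t) = P₀ e^(0.2302t). Set P(t)/P₀ = 2: e^(0.2302t) = 2.
Solve: t = ln(2)/0.2302 ≈ 3.01 years.


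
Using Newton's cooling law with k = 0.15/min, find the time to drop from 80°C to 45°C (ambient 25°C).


From T(t) = T_a + (T₀ - T_a)e^(-kt), set T(t) = 45:
(45 - 25) / (80 - 25) = e^(-0.15t), so t = -ln(0.364)/0.15 ≈ 6.7 minutes.


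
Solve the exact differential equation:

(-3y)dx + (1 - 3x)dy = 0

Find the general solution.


Check exactness: ∂M/∂y = -3 and ∂N/∂x = -3; equal, so the equation is exact.
Integrate M with respect to x (treating y as constant): ∫M dx = -3xy + h(y).
Differentiate w.r.t. y and set equal to N: the x-dependent terms already match, leaving h'(y) = 1. Integrate: h(y) = y.
So F(x,y) = y - 3xy.
General solution: y - 3xy = C.


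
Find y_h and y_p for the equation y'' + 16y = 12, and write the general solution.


Homogeneous part: r² + 16 = 0 ⇒ r = ±4i, so y_h = C₁cos(4x) + C₂sin(4x).
Try constant y_p = A; plug in: 16A = 12 ⇒ A = 3/4.
General solution: y = C₁cos(4x) + C₂sin(4x) + 3/4.


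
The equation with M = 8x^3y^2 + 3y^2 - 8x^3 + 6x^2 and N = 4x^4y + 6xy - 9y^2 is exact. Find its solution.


Check exactness: ∂M/∂y = 16x^3y + 6y and ∂N/∂x = 16x^3y + 6y; equal, so the equation is exact.
Integrate M with respect to x (treating y as constant): ∫M dx = 2x^4y^2 + 3xy^2 - 2x^4 + 2x^3 + h(y).
Differentiate w.r.t. y and set equal to N: the x-dependent terms already match, leaving h'(y) = -9y^2. Integrate: h(y) = -3y^3.
So F(x,y) = 2x^4y^2 + 3xy^2 - 2x^4 + 2x^3 - 3y^3.
General solution: 2x^4y^2 + 3xy^2 - 2x^4 + 2x^3 - 3y^3 = C.


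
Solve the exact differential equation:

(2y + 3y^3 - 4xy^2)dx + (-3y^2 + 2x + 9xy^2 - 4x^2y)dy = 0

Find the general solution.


Check exactness: ∂M/∂y = 2 + 9y^2 - 8xy and ∂N/∂x = 2 + 9y^2 - 8xy; equal, so the equation is exact.
Integrate M with respect to x (treating y as constant): ∫M dx = 2xy + 3xy^3 - 2x^2y^2 + h(y).
Differentiate w.r.t. y and set equal to N: the x-dependent terms already match, leaving h'(y) = -3y^2. Integrate: h(y) = -y^3.
So F(x,y) = -y^3 + 2xy + 3xy^3 - 2x^2y^2.
General solution: -y^3 + 2xy + 3xy^3 - 2x^2y^2 = C.


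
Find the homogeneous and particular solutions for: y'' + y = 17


Homogeneous part: r² + 1 = 0 ⇒ r = ±1i, so y_h = C₁cos(x) + C₂sin(x).
Try constant y_p = A; plug in: 1A = 17 ⇒ A = 17.
General solution: y = C₁cos(x) + C₂sin(x) + 17.


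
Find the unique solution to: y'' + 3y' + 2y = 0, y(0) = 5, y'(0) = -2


Characteristic roots of r² + 3r + 2 = 0 are -2, -1.
General solution y = c₁ e^(-2x) + c₂ e^(-x).
Apply y(0) = 5: c₁ + c₂ = 5. Apply y'(0) = -2: -2 c₁ - 1 c₂ = -2.
Solve: c₁ = -3, c₂ = 8.
Particular solution: y = -3e^(-2x) + 8e^(-x).


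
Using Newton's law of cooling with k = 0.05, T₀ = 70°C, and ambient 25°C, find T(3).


Newton's law: dT/dt = -k(T - T_a) has solution T(t) = T_a + (T₀ - T_a)e^(-kt).
Plug in T_a = 25, T₀ = 70, k = 0.05, t = 3: T(3) = 25 + (45)e^(-0.15) ≈ 63.7°C.


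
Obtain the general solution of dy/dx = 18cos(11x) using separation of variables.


g(y) = 1, so integrate directly: y = ∫ 18cos(11x) dx = (18/11)sin(11x) + C.


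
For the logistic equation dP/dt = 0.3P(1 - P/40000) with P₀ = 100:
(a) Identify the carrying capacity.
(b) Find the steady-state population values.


Logistic ODE dP/dt = 0.3P(1 - P/40000) has equilibria where dP/dt = 0, i.e. P = 0 or P = 40000.
The coefficient (1 - P/K) = 0 when P = K, identifying K = 40000 as the carrying capacity.
(a) K = 40000; (b) equilibria P = 0 and P = 40000.


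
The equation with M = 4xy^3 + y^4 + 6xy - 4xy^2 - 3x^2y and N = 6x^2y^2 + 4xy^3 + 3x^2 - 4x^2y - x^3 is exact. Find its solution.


Check exactness: ∂M/∂y = 12xy^2 + 4y^3 + 6x - 8xy - 3x^2 and ∂N/∂x = 12xy^2 + 4y^3 + 6x - 8xy - 3x^2; equal, so the equation is exact.
Integrate M with respect to x (treating y as constant): ∫M dx = 2x^2y^3 + xy^4 + 3x^2y - 2x^2y^2 - x^3y + h(y).
Differentiate w.r.t. y and set equal to N: all terms match, so h'(y) = 0 and h is a constant absorbed into C.
General solution: 2x^2y^3 + xy^4 + 3x^2y - 2x^2y^2 - x^3y = C.


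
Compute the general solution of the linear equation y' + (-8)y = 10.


P(x) = -8 ⇒ μ = e^(-8x).
(μ y)' = 10e^(-8x) ⇒ μ y = -(5/4)e^(-8x) + C.
Divide by μ: y = -5/4 + Ce^(8x).


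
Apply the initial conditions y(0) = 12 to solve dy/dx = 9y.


General solution of y' = 9y is y = Ce^(9x).
Apply y(0) = 12: C = 12.
Particular solution: y = 12e^(9x).


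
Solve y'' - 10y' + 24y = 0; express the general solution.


Characteristic equation: r² - 10r + 24 = 0.
Factor: (r - 6)(r - 4) = 0 ⇒ r = 6, 4 (distinct real).
General solution: y = C₁e^(6x) + C₂e^(4x).


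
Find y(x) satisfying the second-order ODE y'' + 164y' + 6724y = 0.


Characteristic equation: r² + 164r + 6724 = 0, i.e. (r + 82)² = 0.
Repeated root r = -82; include an x factor for the second linearly independent solution.
General solution: y = (C₁ + C₂x)e^(-82x).
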